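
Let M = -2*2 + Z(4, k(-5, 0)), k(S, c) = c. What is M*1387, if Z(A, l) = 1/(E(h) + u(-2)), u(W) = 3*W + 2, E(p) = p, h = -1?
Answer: -29127/5 ≈ -5825.4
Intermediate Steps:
u(W) = 2 + 3*W
Z(A, l) = -⅕ (Z(A, l) = 1/(-1 + (2 + 3*(-2))) = 1/(-1 + (2 - 6)) = 1/(-1 - 4) = 1/(-5) = -⅕)
M = -21/5 (M = -2*2 - ⅕ = -4 - ⅕ = -21/5 ≈ -4.2000)
M*1387 = -21/5*1387 = -29127/5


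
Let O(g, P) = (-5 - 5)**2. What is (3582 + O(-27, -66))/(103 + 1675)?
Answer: 263/127 ≈ 2.0709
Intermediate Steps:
O(g, P) = 100 (O(g, P) = (-10)**2 = 100)
(3582 + O(-27, -66))/(103 + 1675) = (3582 + 100)/(103 + 1675) = 3682/1778 = 3682*(1/1778) = 263/127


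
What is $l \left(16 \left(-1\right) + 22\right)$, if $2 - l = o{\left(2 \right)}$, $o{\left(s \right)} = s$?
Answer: $0$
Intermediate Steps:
$l = 0$ ($l = 2 - 2 = 0$)
$l \left(16 \left(-1\right) + 22\right) = 0 \left(16 \left(-1\right) + 22\right) = 0 \left(-16 + 22\right) = 0 \cdot 6 = 0$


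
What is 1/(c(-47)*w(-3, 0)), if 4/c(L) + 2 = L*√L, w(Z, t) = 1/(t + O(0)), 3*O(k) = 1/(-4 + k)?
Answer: 1/24 + 47*I*√47/48 ≈ 0.041667 + 6.7128*I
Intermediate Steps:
O(k) = 1/(3*(-4 + k))
w(Z, t) = 1/(-1/12 + t) (w(Z, t) = 1/(t + 1/(3*(-4 + 0))) = 1/(t + (⅓)/(-4)) = 1/(t + (⅓)*(-¼)) = 1/(t - 1/12) = 1/(-1/12 + t))
c(L) = 4/(-2 + L^(3/2)) (c(L) = 4/(-2 + L*√L) = 4/(-2 + L^(3/2)))
1/(c(-47)*w(-3, 0)) = 1/((4/(-2 + (-47)^(3/2)))*(12/(-1 + 12*0))) = 1/((4/(-2 - 47*I*√47))*(12/(-1 + 0))) = 1/((4/(-2 - 47*I*√47))*(12/(-1))) = 1/((4/(-2 - 47*I*√47))*(12*(-1))) = 1/((4/(-2 - 47*I*√47))*(-12)) = 1/(-48/(-2 - 47*I*√47)) = 1/24 + 47*I*√47/48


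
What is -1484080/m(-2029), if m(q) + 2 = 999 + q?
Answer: 185510/129 ≈ 1438.1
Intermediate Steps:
m(q) = 997 + q (m(q) = -2 + (999 + q) = 997 + q)
-1484080/m(-2029) = -1484080/(997 - 2029) = -1484080/(-1032) = -1484080*(-1/1032) = 185510/129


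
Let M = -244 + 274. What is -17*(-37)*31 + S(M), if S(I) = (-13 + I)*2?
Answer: 19533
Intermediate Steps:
M = 30
S(I) = -26 + 2*I
-17*(-37)*31 + S(M) = -17*(-37)*31 + (-26 + 2*30) = 629*31 + (-26 + 60) = 19499 + 34 = 19533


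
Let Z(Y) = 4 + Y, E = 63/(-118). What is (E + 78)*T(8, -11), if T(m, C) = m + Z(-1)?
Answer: 100551/118 ≈ 852.13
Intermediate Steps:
E = -63/118 (E = 63*(-1/118) = -63/118 ≈ -0.53390)
T(m, C) = 3 + m (T(m, C) = m + (4 - 1) = m + 3 = 3 + m)
(E + 78)*T(8, -11) = (-63/118 + 78)*(3 + 8) = (9141/118)*11 = 100551/118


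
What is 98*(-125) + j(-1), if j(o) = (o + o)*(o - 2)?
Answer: -12244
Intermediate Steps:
j(o) = 2*o*(-2 + o) (j(o) = (2*o)*(-2 + o) = 2*o*(-2 + o))
98*(-125) + j(-1) = 98*(-125) + 2*(-1)*(-2 - 1) = -12250 + 2*(-1)*(-3) = -12250 + 6 = -12244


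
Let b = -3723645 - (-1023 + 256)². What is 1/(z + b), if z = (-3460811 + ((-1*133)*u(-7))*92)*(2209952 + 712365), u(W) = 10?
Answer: -1/10471165839141 ≈ -9.5500e-14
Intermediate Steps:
z = -10471161527207 (z = (-3460811 + (-1*133*10)*92)*(2209952 + 712365) = (-3460811 - 133*10*92)*2922317 = (-3460811 - 1330*92)*2922317 = (-3460811 - 122360)*2922317 = -3583171*2922317 = -10471161527207)
b = -4311934 (b = -3723645 - 1*(-767)² = -3723645 - 1*588289 = -3723645 - 588289 = -4311934)
1/(z + b) = 1/(-10471161527207 - 4311934) = 1/(-10471165839141) = -1/10471165839141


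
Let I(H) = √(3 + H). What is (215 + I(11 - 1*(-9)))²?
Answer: (215 + √23)² ≈ 48310.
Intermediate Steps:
(215 + I(11 - 1*(-9)))² = (215 + √(3 + (11 - 1*(-9))))² = (215 + √(3 + (11 + 9)))² = (215 + √(3 + 20))² = (215 + √23)²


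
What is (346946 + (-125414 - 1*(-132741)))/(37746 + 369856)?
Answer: 354273/407602 ≈ 0.86916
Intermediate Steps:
(346946 + (-125414 - 1*(-132741)))/(37746 + 369856) = (346946 + (-125414 + 132741))/407602 = (346946 + 7327)*(1/407602) = 354273*(1/407602) = 354273/407602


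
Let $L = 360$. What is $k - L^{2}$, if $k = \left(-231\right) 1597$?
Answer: $-498507$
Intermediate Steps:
$k = -368907$
$k - L^{2} = -368907 - 360^{2} = -368907 - 129600 = -498507$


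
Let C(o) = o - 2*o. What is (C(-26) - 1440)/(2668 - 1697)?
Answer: -1414/971 ≈ -1.4562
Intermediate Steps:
C(o) = -o
(C(-26) - 1440)/(2668 - 1697) = (-1*(-26) - 1440)/(2668 - 1697) = (26 - 1440)/971 = -1414*1/971 = -1414/971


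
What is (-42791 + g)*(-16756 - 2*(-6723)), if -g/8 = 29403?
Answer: 920229650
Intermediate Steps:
g = -235224 (g = -8*29403 = -235224)
(-42791 + g)*(-16756 - 2*(-6723)) = (-42791 - 235224)*(-16756 - 2*(-6723)) = -278015*(-16756 + 13446) = -278015*(-3310) = 920229650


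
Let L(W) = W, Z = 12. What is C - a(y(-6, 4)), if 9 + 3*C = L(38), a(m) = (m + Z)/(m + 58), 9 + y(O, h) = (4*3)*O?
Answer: 20/3 ≈ 6.6667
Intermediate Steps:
y(O, h) = -9 + 12*O (y(O, h) = -9 + (4*3)*O = -9 + 12*O)
a(m) = (12 + m)/(58 + m) (a(m) = (m + 12)/(m + 58) = (12 + m)/(58 + m))
C = 29/3 (C = -3 + (⅓)*38 = -3 + 38/3 = 29/3 ≈ 9.6667)
C - a(y(-6, 4)) = 29/3 - (12 + (-9 + 12*(-6)))/(58 + (-9 + 12*(-6))) = 29/3 - (12 + (-9 - 72))/(58 + (-9 - 72)) = 29/3 - (12 - 81)/(58 - 81) = 29/3 - (-69)/(-23) = 29/3 - (-1)*(-69)/23 = 29/3 - 1*3 = 29/3 - 3 = 20/3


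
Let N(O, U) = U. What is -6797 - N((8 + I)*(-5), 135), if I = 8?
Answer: -6932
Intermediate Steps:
-6797 - N((8 + I)*(-5), 135) = -6797 - 1*135 = -6797 - 135 = -6932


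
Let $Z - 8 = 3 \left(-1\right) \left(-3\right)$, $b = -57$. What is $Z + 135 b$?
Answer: $-7678$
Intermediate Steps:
$Z = 17$ ($Z = 8 + 3 \left(-1\right) \left(-3\right) = 8 - -9 = 8 + 9 = 17$)
$Z + 135 b = 17 + 135 \left(-57\right) = 17 - 7695 = -7678$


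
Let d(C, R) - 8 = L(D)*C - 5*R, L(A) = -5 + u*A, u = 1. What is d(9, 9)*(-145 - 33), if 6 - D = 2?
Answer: 8188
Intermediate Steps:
D = 4 (D = 6 - 1*2 = 6 - 2 = 4)
L(A) = -5 + A (L(A) = -5 + 1*A = -5 + A)
d(C, R) = 8 - C - 5*R (d(C, R) = 8 + ((-5 + 4)*C - 5*R) = 8 + (-C - 5*R) = 8 - C - 5*R)
d(9, 9)*(-145 - 33) = (8 - 1*9 - 5*9)*(-145 - 33) = (8 - 9 - 45)*(-178) = -46*(-178) = 8188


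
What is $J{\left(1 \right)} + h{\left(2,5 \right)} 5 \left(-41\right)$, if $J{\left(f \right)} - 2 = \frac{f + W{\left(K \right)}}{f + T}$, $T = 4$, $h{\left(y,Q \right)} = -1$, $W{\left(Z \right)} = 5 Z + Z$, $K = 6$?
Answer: $\frac{1072}{5} \approx 214.4$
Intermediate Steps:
$W{\left(Z \right)} = 6 Z$
$J{\left(f \right)} = 2 + \frac{36 + f}{4 + f}$ ($J{\left(f \right)} = 2 + \frac{f + 6 \cdot 6}{f + 4} = 2 + \frac{f + 36}{4 + f} = 2 + \frac{36 + f}{4 + f}$)
$J{\left(1 \right)} + h{\left(2,5 \right)} 5 \left(-41\right) = \frac{44 + 3 \cdot 1}{4 + 1} + \left(-1\right) 5 \left(-41\right) = \frac{44 + 3}{5} - -205 = \frac{1}{5} \cdot 47 + 205 = \frac{47}{5} + 205 = \frac{1072}{5}$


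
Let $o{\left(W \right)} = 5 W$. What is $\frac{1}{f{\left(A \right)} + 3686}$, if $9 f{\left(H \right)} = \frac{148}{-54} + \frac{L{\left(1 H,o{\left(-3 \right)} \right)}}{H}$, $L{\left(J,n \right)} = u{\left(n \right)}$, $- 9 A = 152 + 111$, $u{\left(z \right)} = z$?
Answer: $\frac{63909}{235552757} \approx 0.00027131$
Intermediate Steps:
$A = - \frac{263}{9}$ ($A = - \frac{152 + 111}{9} = \left(- \frac{1}{9}\right) 263 = - \frac{263}{9} \approx -29.222$)
$L{\left(J,n \right)} = n$
$f{\left(H \right)} = - \frac{74}{243} - \frac{5}{3 H}$ ($f{\left(H \right)} = \frac{\frac{148}{-54} + \frac{5 \left(-3\right)}{H}}{9} = \frac{148 \left(- \frac{1}{54}\right) - \frac{15}{H}}{9} = \frac{- \frac{74}{27} - \frac{15}{H}}{9} = - \frac{74}{243} - \frac{5}{3 H}$)
$\frac{1}{f{\left(A \right)} + 3686} = \frac{1}{\frac{-405 - - \frac{19462}{9}}{243 \left(- \frac{263}{9}\right)} + 3686} = \frac{1}{\frac{1}{243} \left(- \frac{9}{263}\right) \left(-405 + \frac{19462}{9}\right) + 3686} = \frac{1}{\frac{1}{243} \left(- \frac{9}{263}\right) \frac{15817}{9} + 3686} = \frac{1}{- \frac{15817}{63909} + 3686} = \frac{1}{\frac{235552757}{63909}} = \frac{63909}{235552757}$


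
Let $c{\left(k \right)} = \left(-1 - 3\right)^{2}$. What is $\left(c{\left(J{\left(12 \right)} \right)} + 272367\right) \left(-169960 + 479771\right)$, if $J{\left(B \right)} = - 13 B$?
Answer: $84387249613$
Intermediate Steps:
$c{\left(k \right)} = 16$ ($c{\left(k \right)} = \left(-4\right)^{2} = 16$)
$\left(c{\left(J{\left(12 \right)} \right)} + 272367\right) \left(-169960 + 479771\right) = \left(16 + 272367\right) \left(-169960 + 479771\right) = 272383 \cdot 309811 = 84387249613$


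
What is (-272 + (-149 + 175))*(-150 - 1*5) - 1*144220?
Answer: -106090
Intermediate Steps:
(-272 + (-149 + 175))*(-150 - 1*5) - 1*144220 = (-272 + 26)*(-150 - 5) - 144220 = -246*(-155) - 144220 = 38130 - 144220 = -106090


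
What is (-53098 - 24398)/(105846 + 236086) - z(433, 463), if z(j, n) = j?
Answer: -37033513/85483 ≈ -433.23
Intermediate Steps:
(-53098 - 24398)/(105846 + 236086) - z(433, 463) = (-53098 - 24398)/(105846 + 236086) - 1*433 = -77496/341932 - 433 = -77496*1/341932 - 433 = -19374/85483 - 433 = -37033513/85483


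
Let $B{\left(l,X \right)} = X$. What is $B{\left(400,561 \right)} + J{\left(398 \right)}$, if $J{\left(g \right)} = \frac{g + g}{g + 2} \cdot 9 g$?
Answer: $\frac{384459}{50} \approx 7689.2$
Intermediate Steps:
$J{\left(g \right)} = \frac{18 g^{2}}{2 + g}$ ($J{\left(g \right)} = \frac{2 g}{2 + g} 9 g = \frac{18 g}{2 + g} g = \frac{18 g^{2}}{2 + g}$)
$B{\left(400,561 \right)} + J{\left(398 \right)} = 561 + \frac{18 \cdot 398^{2}}{2 + 398} = 561 + 18 \cdot 158404 \cdot \frac{1}{400} = 561 + \frac{356409}{50} = \frac{384459}{50}$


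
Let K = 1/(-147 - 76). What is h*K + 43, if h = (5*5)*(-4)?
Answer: 9689/223 ≈ 43.448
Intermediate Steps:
h = -100 (h = 25*(-4) = -100)
K = -1/223 (K = 1/(-223) = -1/223 ≈ -0.0044843)
h*K + 43 = -100*(-1/223) + 43 = 100/223 + 43 = 9689/223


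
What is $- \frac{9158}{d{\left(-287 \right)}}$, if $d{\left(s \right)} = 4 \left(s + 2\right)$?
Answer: $\frac{241}{30} \approx 8.0333$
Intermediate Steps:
$d{\left(s \right)} = 8 + 4 s$ ($d{\left(s \right)} = 4 \left(2 + s\right) = 8 + 4 s$)
$- \frac{9158}{d{\left(-287 \right)}} = - \frac{9158}{8 + 4 \left(-287\right)} = - \frac{9158}{8 - 1148} = - \frac{9158}{-1140} = \left(-9158\right) \left(- \frac{1}{1140}\right) = \frac{241}{30}$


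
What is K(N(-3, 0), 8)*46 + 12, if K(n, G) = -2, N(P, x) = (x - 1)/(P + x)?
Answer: -80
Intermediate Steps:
N(P, x) = (-1 + x)/(P + x)
K(N(-3, 0), 8)*46 + 12 = -2*46 + 12 = -92 + 12 = -80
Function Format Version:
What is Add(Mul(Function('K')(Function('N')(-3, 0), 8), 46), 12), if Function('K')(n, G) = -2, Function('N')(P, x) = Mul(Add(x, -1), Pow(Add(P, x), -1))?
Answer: -80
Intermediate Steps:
Function('N')(P, x) = Mul(Pow(Add(P, x), -1), Add(-1, x)) (Function('N')(P, x) = Mul(Add(-1, x), Pow(Add(P, x), -1)) = Mul(Pow(Add(P, x), -1), Add(-1, x)))
Add(Mul(Function('K')(Function('N')(-3, 0), 8), 46), 12) = Add(Mul(-2, 46), 12) = Add(-92, 12) = -80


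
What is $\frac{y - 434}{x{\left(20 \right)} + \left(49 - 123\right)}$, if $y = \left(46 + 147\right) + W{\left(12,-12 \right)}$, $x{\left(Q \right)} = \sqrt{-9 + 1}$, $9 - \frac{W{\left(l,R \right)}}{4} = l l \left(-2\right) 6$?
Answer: $- \frac{248159}{2742} - \frac{6707 i \sqrt{2}}{2742} \approx -90.503 - 3.4592 i$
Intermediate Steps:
$W{\left(l,R \right)} = 36 + 48 l^{2}$ ($W{\left(l,R \right)} = 36 - 4 l l \left(-2\right) 6 = 36 - 4 l \left(- 2 l\right) 6 = 36 - 4 - 2 l^{2} \cdot 6 = 36 - 4 \left(- 12 l^{2}\right) = 36 + 48 l^{2}$)
$x{\left(Q \right)} = 2 i \sqrt{2}$ ($x{\left(Q \right)} = \sqrt{-8} = 2 i \sqrt{2}$)
$y = 7141$ ($y = \left(46 + 147\right) + \left(36 + 48 \cdot 12^{2}\right) = 193 + \left(36 + 48 \cdot 144\right) = 193 + \left(36 + 6912\right) = 193 + 6948 = 7141$)
$\frac{y - 434}{x{\left(20 \right)} + \left(49 - 123\right)} = \frac{7141 - 434}{2 i \sqrt{2} + \left(49 - 123\right)} = \frac{6707}{2 i \sqrt{2} - 74} = \frac{6707}{-74 + 2 i \sqrt{2}}$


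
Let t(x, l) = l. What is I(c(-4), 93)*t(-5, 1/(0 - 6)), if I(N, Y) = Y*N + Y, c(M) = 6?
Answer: -217/2 ≈ -108.50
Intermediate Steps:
I(N, Y) = Y + N*Y (I(N, Y) = N*Y + Y = Y + N*Y)
I(c(-4), 93)*t(-5, 1/(0 - 6)) = (93*(1 + 6))/(0 - 6) = (93*7)/(-6) = 651*(-⅙) = -217/2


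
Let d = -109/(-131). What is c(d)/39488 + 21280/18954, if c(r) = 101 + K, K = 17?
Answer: 210635303/187113888 ≈ 1.1257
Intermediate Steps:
d = 109/131 (d = -109*(-1/131) = 109/131 ≈ 0.83206)
c(r) = 118 (c(r) = 101 + 17 = 118)
c(d)/39488 + 21280/18954 = 118/39488 + 21280/18954 = 118*(1/39488) + 21280*(1/18954) = 59/19744 + 10640/9477 = 210635303/187113888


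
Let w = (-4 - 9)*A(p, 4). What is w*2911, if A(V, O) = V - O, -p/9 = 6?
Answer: 2194894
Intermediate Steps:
p = -54 (p = -9*6 = -54)
w = 754 (w = (-4 - 9)*(-54 - 1*4) = -13*(-54 - 4) = -13*(-58) = 754)
w*2911 = 754*2911 = 2194894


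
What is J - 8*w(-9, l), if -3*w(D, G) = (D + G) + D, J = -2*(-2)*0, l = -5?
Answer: -184/3 ≈ -61.333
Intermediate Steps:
J = 0 (J = 4*0 = 0)
w(D, G) = -2*D/3 - G/3 (w(D, G) = -((D + G) + D)/3 = -(G + 2*D)/3 = -2*D/3 - G/3)
J - 8*w(-9, l) = 0 - 8*(-⅔*(-9) - ⅓*(-5)) = 0 - 8*(6 + 5/3) = 0 - 8*23/3 = 0 - 184/3 = -184/3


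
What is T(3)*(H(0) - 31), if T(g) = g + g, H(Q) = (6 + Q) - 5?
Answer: -180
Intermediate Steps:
H(Q) = 1 + Q
T(g) = 2*g
T(3)*(H(0) - 31) = (2*3)*((1 + 0) - 31) = 6*(1 - 31) = 6*(-30) = -180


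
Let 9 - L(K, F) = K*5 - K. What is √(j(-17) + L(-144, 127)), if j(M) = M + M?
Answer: √551 ≈ 23.473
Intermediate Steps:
j(M) = 2*M
L(K, F) = 9 - 4*K (L(K, F) = 9 - (K*5 - K) = 9 - (5*K - K) = 9 - 4*K)
√(j(-17) + L(-144, 127)) = √(2*(-17) + (9 - 4*(-144))) = √(-34 + (9 + 576)) = √(-34 + 585) = √551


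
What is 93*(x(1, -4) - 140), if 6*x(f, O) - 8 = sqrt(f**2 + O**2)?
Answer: -12896 + 31*sqrt(17)/2 ≈ -12832.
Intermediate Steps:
x(f, O) = 4/3 + sqrt(O**2 + f**2)/6 (x(f, O) = 4/3 + sqrt(f**2 + O**2)/6 = 4/3 + sqrt(O**2 + f**2)/6)
93*(x(1, -4) - 140) = 93*((4/3 + sqrt((-4)**2 + 1**2)/6) - 140) = 93*((4/3 + sqrt(16 + 1)/6) - 140) = 93*((4/3 + sqrt(17)/6) - 140) = 93*(-416/3 + sqrt(17)/6) = -12896 + 31*sqrt(17)/2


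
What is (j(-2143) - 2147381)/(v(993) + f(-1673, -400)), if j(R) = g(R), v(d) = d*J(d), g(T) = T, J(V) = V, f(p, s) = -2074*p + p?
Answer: -358254/742363 ≈ -0.48259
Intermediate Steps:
f(p, s) = -2073*p
v(d) = d² (v(d) = d*d = d²)
j(R) = R
(j(-2143) - 2147381)/(v(993) + f(-1673, -400)) = (-2143 - 2147381)/(993² - 2073*(-1673)) = -2149524/(986049 + 3468129) = -2149524/4454178 = -2149524*1/4454178 = -358254/742363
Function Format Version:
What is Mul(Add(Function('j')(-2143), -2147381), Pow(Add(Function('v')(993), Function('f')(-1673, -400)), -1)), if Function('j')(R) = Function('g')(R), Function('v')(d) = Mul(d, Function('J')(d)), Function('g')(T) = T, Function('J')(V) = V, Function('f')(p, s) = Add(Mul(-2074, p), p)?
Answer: Rational(-358254, 742363) ≈ -0.48259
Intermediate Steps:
Function('f')(p, s) = Mul(-2073, p)
Function('v')(d) = Pow(d, 2) (Function('v')(d) = Mul(d, d) = Pow(d, 2))
Function('j')(R) = R
Mul(Add(Function('j')(-2143), -2147381), Pow(Add(Function('v')(993), Function('f')(-1673, -400)), -1)) = Mul(Add(-2143, -2147381), Pow(Add(Pow(993, 2), Mul(-2073, -1673)), -1)) = Mul(-2149524, Pow(Add(986049, 3468129), -1)) = Mul(-2149524, Pow(4454178, -1)) = Mul(-2149524, Rational(1, 4454178)) = Rational(-358254, 742363)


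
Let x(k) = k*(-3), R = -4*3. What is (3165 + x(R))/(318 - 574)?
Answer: -3201/256 ≈ -12.504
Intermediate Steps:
R = -12
x(k) = -3*k
(3165 + x(R))/(318 - 574) = (3165 - 3*(-12))/(318 - 574) = (3165 + 36)/(-256) = 3201*(-1/256) = -3201/256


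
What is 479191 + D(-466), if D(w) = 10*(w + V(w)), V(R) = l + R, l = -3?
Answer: 469841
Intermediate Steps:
V(R) = -3 + R
D(w) = -30 + 20*w (D(w) = 10*(w + (-3 + w)) = 10*(-3 + 2*w) = -30 + 20*w)
479191 + D(-466) = 479191 + (-30 + 20*(-466)) = 479191 + (-30 - 9320) = 479191 - 9350 = 469841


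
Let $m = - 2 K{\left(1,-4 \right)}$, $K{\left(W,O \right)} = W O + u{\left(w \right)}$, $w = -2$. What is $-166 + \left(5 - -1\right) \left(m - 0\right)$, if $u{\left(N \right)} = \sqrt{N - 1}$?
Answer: $-118 - 12 i \sqrt{3} \approx -118.0 - 20.785 i$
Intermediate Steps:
$u{\left(N \right)} = \sqrt{-1 + N}$
$K{\left(W,O \right)} = i \sqrt{3} + O W$ ($K{\left(W,O \right)} = W O + \sqrt{-1 - 2} = O W + \sqrt{-3} = O W + i \sqrt{3} = i \sqrt{3} + O W$)
$m = 8 - 2 i \sqrt{3}$ ($m = - 2 \left(i \sqrt{3} - 4\right) = - 2 \left(-4 + i \sqrt{3}\right) = 8 - 2 i \sqrt{3} \approx 8.0 - 3.4641 i$)
$-166 + \left(5 - -1\right) \left(m - 0\right) = -166 + \left(5 - -1\right) \left(\left(8 - 2 i \sqrt{3}\right) - 0\right) = -166 + \left(5 + \left(-1 + 2\right)\right) \left(\left(8 - 2 i \sqrt{3}\right) + 0\right) = -166 + \left(5 + 1\right) \left(8 - 2 i \sqrt{3}\right) = -166 + 6 \left(8 - 2 i \sqrt{3}\right) = -166 + \left(48 - 12 i \sqrt{3}\right) = -118 - 12 i \sqrt{3}$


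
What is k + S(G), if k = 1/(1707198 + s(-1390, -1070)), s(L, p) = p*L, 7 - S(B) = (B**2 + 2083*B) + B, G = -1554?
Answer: 2631074804247/3194498 ≈ 8.2363e+5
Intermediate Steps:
S(B) = 7 - B**2 - 2084*B (S(B) = 7 - ((B**2 + 2083*B) + B) = 7 - (B**2 + 2084*B) = 7 + (-B**2 - 2084*B) = 7 - B**2 - 2084*B)
s(L, p) = L*p
k = 1/3194498 (k = 1/(1707198 - 1390*(-1070)) = 1/(1707198 + 1487300) = 1/3194498 ≈ 3.1304e-7)
k + S(G) = 1/3194498 + (7 - 1*(-1554)**2 - 2084*(-1554)) = 1/3194498 + (7 - 1*2414916 + 3238536) = 1/3194498 + (7 - 2414916 + 3238536) = 1/3194498 + 823627 = 2631074804247/3194498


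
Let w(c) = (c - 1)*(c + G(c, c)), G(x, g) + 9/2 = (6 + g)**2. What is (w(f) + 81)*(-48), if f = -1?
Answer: -2016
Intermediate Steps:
G(x, g) = -9/2 + (6 + g)**2
w(c) = (-1 + c)*(-9/2 + c + (6 + c)**2) (w(c) = (c - 1)*(c + (-9/2 + (6 + c)**2)) = (-1 + c)*(-9/2 + c + (6 + c)**2))
(w(f) + 81)*(-48) = ((-63/2 + (-1)**3 + 12*(-1)**2 + (37/2)*(-1)) + 81)*(-48) = ((-63/2 - 1 + 12*1 - 37/2) + 81)*(-48) = ((-63/2 - 1 + 12 - 37/2) + 81)*(-48) = (-39 + 81)*(-48) = 42*(-48) = -2016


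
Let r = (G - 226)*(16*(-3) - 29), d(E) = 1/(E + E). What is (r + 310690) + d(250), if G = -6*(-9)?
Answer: 161967001/500 ≈ 3.2393e+5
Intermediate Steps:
G = 54
d(E) = 1/(2*E)
r = 13244 (r = (54 - 226)*(16*(-3) - 29) = -172*(-48 - 29) = -172*(-77) = 13244)
(r + 310690) + d(250) = (13244 + 310690) + (½)/250 = 323934 + (½)*(1/250) = 323934 + 1/500 = 161967001/500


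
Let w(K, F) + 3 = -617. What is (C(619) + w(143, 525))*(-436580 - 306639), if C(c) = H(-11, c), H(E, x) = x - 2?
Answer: 2229657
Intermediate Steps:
H(E, x) = -2 + x
w(K, F) = -620 (w(K, F) = -3 - 617 = -620)
C(c) = -2 + c
(C(619) + w(143, 525))*(-436580 - 306639) = ((-2 + 619) - 620)*(-436580 - 306639) = (617 - 620)*(-743219) = -3*(-743219) = 2229657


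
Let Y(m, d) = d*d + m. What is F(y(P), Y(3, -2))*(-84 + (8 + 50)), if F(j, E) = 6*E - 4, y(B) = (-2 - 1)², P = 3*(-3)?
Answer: -988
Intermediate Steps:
P = -9
y(B) = 9 (y(B) = (-3)² = 9)
Y(m, d) = m + d² (Y(m, d) = d² + m = m + d²)
F(j, E) = -4 + 6*E
F(y(P), Y(3, -2))*(-84 + (8 + 50)) = (-4 + 6*(3 + (-2)²))*(-84 + (8 + 50)) = (-4 + 6*(3 + 4))*(-84 + 58) = (-4 + 6*7)*(-26) = (-4 + 42)*(-26) = 38*(-26) = -988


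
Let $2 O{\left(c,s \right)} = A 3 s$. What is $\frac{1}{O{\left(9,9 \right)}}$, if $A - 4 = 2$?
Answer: $\frac{1}{81} \approx 0.012346$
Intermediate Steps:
$A = 6$ ($A = 4 + 2 = 6$)
$O{\left(c,s \right)} = 9 s$ ($O{\left(c,s \right)} = \frac{6 \cdot 3 s}{2} = \frac{18 s}{2} = 9 s$)
$\frac{1}{O{\left(9,9 \right)}} = \frac{1}{9 \cdot 9} = \frac{1}{81}$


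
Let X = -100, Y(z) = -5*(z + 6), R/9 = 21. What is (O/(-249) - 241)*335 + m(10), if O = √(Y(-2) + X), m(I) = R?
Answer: -80546 - 670*I*√30/249 ≈ -80546.0 - 14.738*I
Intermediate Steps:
R = 189 (R = 9*21 = 189)
Y(z) = -30 - 5*z (Y(z) = -5*(6 + z) = -30 - 5*z)
m(I) = 189
O = 2*I*√30 (O = √((-30 - 5*(-2)) - 100) = √((-30 + 10) - 100) = √(-20 - 100) = √(-120) = 2*I*√30 ≈ 10.954*I)
(O/(-249) - 241)*335 + m(10) = ((2*I*√30)/(-249) - 241)*335 + 189 = ((2*I*√30)*(-1/249) - 241)*335 + 189 = (-2*I*√30/249 - 241)*335 + 189 = (-241 - 2*I*√30/249)*335 + 189 = (-80735 - 670*I*√30/249) + 189 = -80546 - 670*I*√30/249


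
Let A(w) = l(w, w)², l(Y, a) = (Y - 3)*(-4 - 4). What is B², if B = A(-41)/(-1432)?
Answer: 239878144/32041 ≈ 7486.6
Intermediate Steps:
l(Y, a) = 24 - 8*Y (l(Y, a) = (-3 + Y)*(-8) = 24 - 8*Y)
A(w) = (24 - 8*w)²
B = -15488/179 (B = (64*(-3 - 41)²)/(-1432) = (64*(-44)²)*(-1/1432) = (64*1936)*(-1/1432) = 123904*(-1/1432) = -15488/179 ≈ -86.525)
B² = (-15488/179)² = 239878144/32041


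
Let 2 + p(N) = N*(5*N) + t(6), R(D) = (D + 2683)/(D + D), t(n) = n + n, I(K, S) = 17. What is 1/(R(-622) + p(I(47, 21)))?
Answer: 1244/1807959 ≈ 0.00068807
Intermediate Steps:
t(n) = 2*n
R(D) = (2683 + D)/(2*D) (R(D) = (2683 + D)/((2*D)) = (2683 + D)*(1/(2*D)) = (2683 + D)/(2*D))
p(N) = 10 + 5*N² (p(N) = -2 + (N*(5*N) + 2*6) = -2 + (5*N² + 12) = -2 + (12 + 5*N²) = 10 + 5*N²)
1/(R(-622) + p(I(47, 21))) = 1/((½)*(2683 - 622)/(-622) + (10 + 5*17²)) = 1/((½)*(-1/622)*2061 + (10 + 5*289)) = 1/(-2061/1244 + (10 + 1445)) = 1/(-2061/1244 + 1455) = 1/(1807959/1244) = 1244/1807959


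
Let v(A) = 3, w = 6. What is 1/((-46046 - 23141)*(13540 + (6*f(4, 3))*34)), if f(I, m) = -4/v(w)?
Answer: -1/917973116 ≈ -1.0894e-9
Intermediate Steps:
f(I, m) = -4/3
1/((-46046 - 23141)*(13540 + (6*f(4, 3))*34)) = 1/((-46046 - 23141)*(13540 + (6*(-4/3))*34)) = 1/(-69187*(13540 - 8*34)) = 1/(-69187*(13540 - 272)) = 1/(-69187*13268) = 1/(-917973116) = -1/917973116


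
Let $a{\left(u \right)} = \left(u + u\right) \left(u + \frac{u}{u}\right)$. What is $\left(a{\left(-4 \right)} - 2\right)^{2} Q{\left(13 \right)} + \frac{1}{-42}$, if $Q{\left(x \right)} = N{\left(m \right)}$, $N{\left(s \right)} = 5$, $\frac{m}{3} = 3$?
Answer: $\frac{101639}{42} \approx 2420.0$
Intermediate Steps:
$m = 9$ ($m = 3 \cdot 3 = 9$)
$Q{\left(x \right)} = 5$
$a{\left(u \right)} = 2 u \left(1 + u\right)$ ($a{\left(u \right)} = 2 u \left(u + 1\right) = 2 u \left(1 + u\right)$)
$\left(a{\left(-4 \right)} - 2\right)^{2} Q{\left(13 \right)} + \frac{1}{-42} = \left(2 \left(-4\right) \left(1 - 4\right) - 2\right)^{2} \cdot 5 + \frac{1}{-42} = \left(2 \left(-4\right) \left(-3\right) - 2\right)^{2} \cdot 5 - \frac{1}{42} = \left(24 - 2\right)^{2} \cdot 5 - \frac{1}{42} = 22^{2} \cdot 5 - \frac{1}{42} = 484 \cdot 5 - \frac{1}{42} = 2420 - \frac{1}{42} = \frac{101639}{42}$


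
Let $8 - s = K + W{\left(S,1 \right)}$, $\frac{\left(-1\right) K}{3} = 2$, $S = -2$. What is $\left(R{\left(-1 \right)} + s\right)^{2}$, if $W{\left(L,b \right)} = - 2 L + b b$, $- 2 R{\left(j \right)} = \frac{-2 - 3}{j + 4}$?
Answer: $\frac{3481}{36} \approx 96.694$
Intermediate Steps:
$R{\left(j \right)} = \frac{5}{2 \left(4 + j\right)}$ ($R{\left(j \right)} = - \frac{\left(-2 - 3\right) \frac{1}{j + 4}}{2} = - \frac{\left(-5\right) \frac{1}{4 + j}}{2} = \frac{5}{2 \left(4 + j\right)}$)
$W{\left(L,b \right)} = b^{2} - 2 L$ ($W{\left(L,b \right)} = - 2 L + b^{2} = b^{2} - 2 L$)
$K = -6$ ($K = \left(-3\right) 2 = -6$)
$s = 9$ ($s = 8 - \left(-6 + \left(1^{2} - -4\right)\right) = 8 - \left(-6 + \left(1 + 4\right)\right) = 8 - \left(-6 + 5\right) = 8 - -1 = 8 + 1 = 9$)
$\left(R{\left(-1 \right)} + s\right)^{2} = \left(\frac{5}{2 \left(4 - 1\right)} + 9\right)^{2} = \left(\frac{5}{2 \cdot 3} + 9\right)^{2} = \left(\frac{5}{2} \cdot \frac{1}{3} + 9\right)^{2} = \left(\frac{5}{6} + 9\right)^{2} = \left(\frac{59}{6}\right)^{2} = \frac{3481}{36}$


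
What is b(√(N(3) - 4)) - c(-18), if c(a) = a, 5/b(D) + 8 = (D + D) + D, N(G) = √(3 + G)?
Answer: 18 - 5/(8 - 3*I*√(4 - √6)) ≈ 17.487 - 0.2396*I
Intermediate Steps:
b(D) = 5/(-8 + 3*D) (b(D) = 5/(-8 + ((D + D) + D)) = 5/(-8 + (2*D + D)) = 5/(-8 + 3*D))
b(√(N(3) - 4)) - c(-18) = 5/(-8 + 3*√(√(3 + 3) - 4)) - 1*(-18) = 5/(-8 + 3*√(√6 - 4)) + 18 = 5/(-8 + 3*√(-4 + √6)) + 18 = 18 + 5/(-8 + 3*√(-4 + √6))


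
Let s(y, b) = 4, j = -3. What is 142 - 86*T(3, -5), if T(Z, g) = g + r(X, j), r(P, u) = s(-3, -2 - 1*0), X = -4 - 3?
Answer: 228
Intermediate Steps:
X = -7
r(P, u) = 4
T(Z, g) = 4 + g (T(Z, g) = g + 4 = 4 + g)
142 - 86*T(3, -5) = 142 - 86*(4 - 5) = 142 - 86*(-1) = 142 + 86 = 228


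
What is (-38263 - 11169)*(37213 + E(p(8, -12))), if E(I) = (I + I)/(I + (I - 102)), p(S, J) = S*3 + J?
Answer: -23913471480/13 ≈ -1.8395e+9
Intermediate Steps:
p(S, J) = J + 3*S (p(S, J) = 3*S + J = J + 3*S)
E(I) = 2*I/(-102 + 2*I) (E(I) = (2*I)/(I + (-102 + I)) = (2*I)/(-102 + 2*I) = 2*I/(-102 + 2*I))
(-38263 - 11169)*(37213 + E(p(8, -12))) = (-38263 - 11169)*(37213 + (-12 + 3*8)/(-51 + (-12 + 3*8))) = -49432*(37213 + (-12 + 24)/(-51 + (-12 + 24))) = -49432*(37213 + 12/(-51 + 12)) = -49432*(37213 + 12/(-39)) = -49432*(37213 + 12*(-1/39)) = -49432*(37213 - 4/13) = -49432*483765/13 = -23913471480/13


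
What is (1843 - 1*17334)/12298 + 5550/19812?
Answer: -764916/780923 ≈ -0.97950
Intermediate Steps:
(1843 - 1*17334)/12298 + 5550/19812 = (1843 - 17334)*(1/12298) + 5550*(1/19812) = -15491*1/12298 + 925/3302 = -15491/12298 + 925/3302 = -764916/780923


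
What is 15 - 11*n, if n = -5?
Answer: 70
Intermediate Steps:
15 - 11*n = 15 - 11*(-5) = 15 + 55 = 70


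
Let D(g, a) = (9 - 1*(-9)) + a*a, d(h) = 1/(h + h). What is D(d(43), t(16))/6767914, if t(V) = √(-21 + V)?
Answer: 13/6767914 ≈ 1.9208e-6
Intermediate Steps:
d(h) = 1/(2*h)
D(g, a) = 18 + a² (D(g, a) = (9 + 9) + a² = 18 + a²)
D(d(43), t(16))/6767914 = (18 + (√(-21 + 16))²)/6767914 = (18 + (√(-5))²)*(1/6767914) = (18 + (I*√5)²)*(1/6767914) = (18 - 5)*(1/6767914) = 13*(1/6767914) = 13/6767914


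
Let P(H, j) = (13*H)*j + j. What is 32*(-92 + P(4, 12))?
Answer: 17408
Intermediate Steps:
P(H, j) = j + 13*H*j (P(H, j) = 13*H*j + j = j + 13*H*j)
32*(-92 + P(4, 12)) = 32*(-92 + 12*(1 + 13*4)) = 32*(-92 + 12*(1 + 52)) = 32*(-92 + 12*53) = 32*(-92 + 636) = 32*544 = 17408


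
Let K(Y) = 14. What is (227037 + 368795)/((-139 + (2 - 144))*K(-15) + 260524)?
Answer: 297916/128295 ≈ 2.3221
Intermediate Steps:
(227037 + 368795)/((-139 + (2 - 144))*K(-15) + 260524) = (227037 + 368795)/((-139 + (2 - 144))*14 + 260524) = 595832/((-139 - 142)*14 + 260524) = 595832/(-281*14 + 260524) = 595832/(-3934 + 260524) = 595832/256590 = 595832*(1/256590) = 297916/128295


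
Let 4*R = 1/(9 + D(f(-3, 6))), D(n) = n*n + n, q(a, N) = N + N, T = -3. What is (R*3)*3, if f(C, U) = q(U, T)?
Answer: 3/52 ≈ 0.057692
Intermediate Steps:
q(a, N) = 2*N
f(C, U) = -6 (f(C, U) = 2*(-3) = -6)
D(n) = n + n**2 (D(n) = n**2 + n = n + n**2)
R = 1/156 (R = 1/(4*(9 - 6*(1 - 6))) = 1/(4*(9 - 6*(-5))) = 1/(4*(9 + 30)) = (1/4)/39 = (1/4)*(1/39) = 1/156 ≈ 0.0064103)
(R*3)*3 = ((1/156)*3)*3 = (1/52)*3 = 3/52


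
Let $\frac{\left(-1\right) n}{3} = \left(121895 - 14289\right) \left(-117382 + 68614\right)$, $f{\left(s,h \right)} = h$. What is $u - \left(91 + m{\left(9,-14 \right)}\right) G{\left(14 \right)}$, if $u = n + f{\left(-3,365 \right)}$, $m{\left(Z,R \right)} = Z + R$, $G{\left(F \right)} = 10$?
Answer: $15743187729$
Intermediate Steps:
$m{\left(Z,R \right)} = R + Z$
$n = 15743188224$ ($n = - 3 \left(121895 - 14289\right) \left(-117382 + 68614\right) = - 3 \cdot 107606 \left(-48768\right) = \left(-3\right) \left(-5247729408\right) = 15743188224$)
$u = 15743188589$ ($u = 15743188224 + 365 = 15743188589$)
$u - \left(91 + m{\left(9,-14 \right)}\right) G{\left(14 \right)} = 15743188589 - \left(91 + \left(-14 + 9\right)\right) 10 = 15743188589 - \left(91 - 5\right) 10 = 15743188589 - 86 \cdot 10 = 15743188589 - 860 = 15743187729$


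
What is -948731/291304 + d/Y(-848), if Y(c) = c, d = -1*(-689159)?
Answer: -475375701/582608 ≈ -815.94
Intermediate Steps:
d = 689159
-948731/291304 + d/Y(-848) = -948731/291304 + 689159/(-848) = -948731*1/291304 + 689159*(-1/848) = -948731/291304 - 13003/16 = -475375701/582608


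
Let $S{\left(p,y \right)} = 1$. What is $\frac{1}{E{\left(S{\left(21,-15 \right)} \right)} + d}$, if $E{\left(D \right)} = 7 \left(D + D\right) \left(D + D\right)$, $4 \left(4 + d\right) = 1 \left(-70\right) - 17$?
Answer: $\frac{4}{9} \approx 0.44444$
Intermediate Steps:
$d = - \frac{103}{4}$ ($d = -4 + \frac{1 \left(-70\right) - 17}{4} = -4 + \frac{-70 - 17}{4} = -4 + \frac{1}{4} \left(-87\right) = -4 - \frac{87}{4} = - \frac{103}{4} \approx -25.75$)
$E{\left(D \right)} = 28 D^{2}$ ($E{\left(D \right)} = 7 \cdot 2 D 2 D = 7 \cdot 4 D^{2} = 28 D^{2}$)
$\frac{1}{E{\left(S{\left(21,-15 \right)} \right)} + d} = \frac{1}{28 \cdot 1^{2} - \frac{103}{4}} = \frac{1}{28 \cdot 1 - \frac{103}{4}} = \frac{1}{28 - \frac{103}{4}} = \frac{1}{\frac{9}{4}} = \frac{4}{9}$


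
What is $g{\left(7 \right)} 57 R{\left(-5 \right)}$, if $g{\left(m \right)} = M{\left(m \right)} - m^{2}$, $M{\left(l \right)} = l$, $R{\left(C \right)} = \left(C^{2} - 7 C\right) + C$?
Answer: $-131670$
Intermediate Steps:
$R{\left(C \right)} = C^{2} - 6 C$
$g{\left(m \right)} = m - m^{2}$
$g{\left(7 \right)} 57 R{\left(-5 \right)} = 7 \left(1 - 7\right) 57 \left(- 5 \left(-6 - 5\right)\right) = 7 \left(1 - 7\right) 57 \left(\left(-5\right) \left(-11\right)\right) = 7 \left(-6\right) 57 \cdot 55 = \left(-42\right) 57 \cdot 55 = \left(-2394\right) 55 = -131670$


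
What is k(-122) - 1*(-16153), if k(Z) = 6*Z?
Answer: 15421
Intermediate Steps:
k(-122) - 1*(-16153) = 6*(-122) - 1*(-16153) = -732 + 16153 = 15421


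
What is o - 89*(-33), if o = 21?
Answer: 2958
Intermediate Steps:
o - 89*(-33) = 21 - 89*(-33) = 21 + 2937 = 2958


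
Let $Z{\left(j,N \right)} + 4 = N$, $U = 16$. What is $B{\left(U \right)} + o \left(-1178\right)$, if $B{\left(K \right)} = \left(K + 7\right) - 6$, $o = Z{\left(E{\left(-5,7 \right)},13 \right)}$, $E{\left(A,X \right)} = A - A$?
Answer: $-10585$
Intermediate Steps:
$E{\left(A,X \right)} = 0$
$Z{\left(j,N \right)} = -4 + N$
$o = 9$ ($o = -4 + 13 = 9$)
$B{\left(K \right)} = 1 + K$ ($B{\left(K \right)} = \left(7 + K\right) - 6 = 1 + K$)
$B{\left(U \right)} + o \left(-1178\right) = \left(1 + 16\right) + 9 \left(-1178\right) = 17 - 10602 = -10585$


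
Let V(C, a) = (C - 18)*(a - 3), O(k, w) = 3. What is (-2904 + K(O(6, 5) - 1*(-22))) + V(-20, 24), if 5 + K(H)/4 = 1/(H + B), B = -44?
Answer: -70722/19 ≈ -3722.2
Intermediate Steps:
V(C, a) = (-18 + C)*(-3 + a)
K(H) = -20 + 4/(-44 + H) (K(H) = -20 + 4/(H - 44) = -20 + 4/(-44 + H))
(-2904 + K(O(6, 5) - 1*(-22))) + V(-20, 24) = (-2904 + 4*(221 - 5*(3 - 1*(-22)))/(-44 + (3 - 1*(-22)))) + (54 - 18*24 - 3*(-20) - 20*24) = (-2904 + 4*(221 - 5*(3 + 22))/(-44 + (3 + 22))) + (54 - 432 + 60 - 480) = (-2904 + 4*(221 - 5*25)/(-44 + 25)) - 798 = (-2904 + 4*(221 - 125)/(-19)) - 798 = (-2904 + 4*(-1/19)*96) - 798 = (-2904 - 384/19) - 798 = -55560/19 - 798 = -70722/19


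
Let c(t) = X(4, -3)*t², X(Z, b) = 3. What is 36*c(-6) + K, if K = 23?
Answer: 3911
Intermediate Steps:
c(t) = 3*t²
36*c(-6) + K = 36*(3*(-6)²) + 23 = 36*(3*36) + 23 = 36*108 + 23 = 3888 + 23 = 3911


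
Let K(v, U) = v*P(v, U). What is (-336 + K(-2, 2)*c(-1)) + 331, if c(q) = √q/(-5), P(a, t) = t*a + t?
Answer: -5 - 4*I/5 ≈ -5.0 - 0.8*I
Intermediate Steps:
P(a, t) = t + a*t (P(a, t) = a*t + t = t + a*t)
c(q) = -√q/5
K(v, U) = U*v*(1 + v) (K(v, U) = v*(U*(1 + v)) = U*v*(1 + v))
(-336 + K(-2, 2)*c(-1)) + 331 = (-336 + (2*(-2)*(1 - 2))*(-I/5)) + 331 = (-336 + (2*(-2)*(-1))*(-I/5)) + 331 = (-336 + 4*(-I/5)) + 331 = (-336 - 4*I/5) + 331 = -5 - 4*I/5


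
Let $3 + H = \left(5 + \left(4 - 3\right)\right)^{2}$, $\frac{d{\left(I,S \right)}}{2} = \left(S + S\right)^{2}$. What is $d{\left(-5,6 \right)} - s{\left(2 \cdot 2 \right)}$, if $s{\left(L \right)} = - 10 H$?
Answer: $618$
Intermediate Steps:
$d{\left(I,S \right)} = 8 S^{2}$ ($d{\left(I,S \right)} = 2 \left(S + S\right)^{2} = 2 \left(2 S\right)^{2} = 2 \cdot 4 S^{2} = 8 S^{2}$)
$H = 33$ ($H = -3 + \left(5 + \left(4 - 3\right)\right)^{2} = -3 + \left(5 + 1\right)^{2} = -3 + 6^{2} = -3 + 36 = 33$)
$s{\left(L \right)} = -330$ ($s{\left(L \right)} = \left(-10\right) 33 = -330$)
$d{\left(-5,6 \right)} - s{\left(2 \cdot 2 \right)} = 8 \cdot 6^{2} - -330 = 8 \cdot 36 + 330 = 288 + 330 = 618$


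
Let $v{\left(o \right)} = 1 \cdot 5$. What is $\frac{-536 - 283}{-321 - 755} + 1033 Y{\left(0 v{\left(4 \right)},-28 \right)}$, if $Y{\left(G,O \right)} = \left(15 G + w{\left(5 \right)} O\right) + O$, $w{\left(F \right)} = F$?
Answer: $- \frac{186732525}{1076} \approx -1.7354 \cdot 10^{5}$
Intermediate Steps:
$v{\left(o \right)} = 5$
$Y{\left(G,O \right)} = 6 O + 15 G$ ($Y{\left(G,O \right)} = \left(15 G + 5 O\right) + O = \left(5 O + 15 G\right) + O = 6 O + 15 G$)
$\frac{-536 - 283}{-321 - 755} + 1033 Y{\left(0 v{\left(4 \right)},-28 \right)} = \frac{-536 - 283}{-321 - 755} + 1033 \left(6 \left(-28\right) + 15 \cdot 0 \cdot 5\right) = - \frac{819}{-1076} + 1033 \left(-168 + 15 \cdot 0\right) = \left(-819\right) \left(- \frac{1}{1076}\right) + 1033 \left(-168 + 0\right) = \frac{819}{1076} + 1033 \left(-168\right) = \frac{819}{1076} - 173544 = - \frac{186732525}{1076}$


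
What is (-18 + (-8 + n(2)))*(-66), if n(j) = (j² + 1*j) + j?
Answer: 1188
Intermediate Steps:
n(j) = j² + 2*j (n(j) = (j² + j) + j = (j + j²) + j = j² + 2*j)
(-18 + (-8 + n(2)))*(-66) = (-18 + (-8 + 2*(2 + 2)))*(-66) = (-18 + (-8 + 2*4))*(-66) = (-18 + (-8 + 8))*(-66) = (-18 + 0)*(-66) = -18*(-66) = 1188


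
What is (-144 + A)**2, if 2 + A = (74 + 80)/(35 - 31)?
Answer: 46225/4 ≈ 11556.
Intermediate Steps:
A = 73/2 (A = -2 + (74 + 80)/(35 - 31) = -2 + 154/4 = -2 + 154*(1/4) = -2 + 77/2 = 73/2 ≈ 36.500)
(-144 + A)**2 = (-144 + 73/2)**2 = (-215/2)**2 = 46225/4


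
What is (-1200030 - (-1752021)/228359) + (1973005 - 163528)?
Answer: 139174459494/228359 ≈ 6.0946e+5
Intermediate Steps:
(-1200030 - (-1752021)/228359) + (1973005 - 163528) = (-1200030 - (-1752021)/228359) + 1809477 = (-1200030 - 1*(-1752021/228359)) + 1809477 = (-1200030 + 1752021/228359) + 1809477 = -274035898749/228359 + 1809477 = 139174459494/228359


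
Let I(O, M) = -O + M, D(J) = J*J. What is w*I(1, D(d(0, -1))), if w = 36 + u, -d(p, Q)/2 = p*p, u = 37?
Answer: -73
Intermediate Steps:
d(p, Q) = -2*p**2 (d(p, Q) = -2*p*p = -2*p**2)
D(J) = J**2
I(O, M) = M - O
w = 73 (w = 36 + 37 = 73)
w*I(1, D(d(0, -1))) = 73*((-2*0**2)**2 - 1*1) = 73*((-2*0)**2 - 1) = 73*(0**2 - 1) = 73*(0 - 1) = 73*(-1) = -73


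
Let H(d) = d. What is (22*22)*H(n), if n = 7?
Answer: 3388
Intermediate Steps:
(22*22)*H(n) = (22*22)*7 = 484*7 = 3388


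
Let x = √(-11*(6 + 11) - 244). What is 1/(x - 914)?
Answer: -914/835827 - I*√431/835827 ≈ -0.0010935 - 2.4838e-5*I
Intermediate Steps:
x = I*√431 (x = √(-11*17 - 244) = √(-187 - 244) = √(-431) = I*√431 ≈ 20.761*I)
1/(x - 914) = 1/(I*√431 - 914) = 1/(-914 + I*√431)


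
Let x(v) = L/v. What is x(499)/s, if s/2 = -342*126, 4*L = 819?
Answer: -13/2730528 ≈ -4.7610e-6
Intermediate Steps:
L = 819/4 (L = (1/4)*819 = 819/4 ≈ 204.75)
x(v) = 819/(4*v)
s = -86184 (s = 2*(-342*126) = 2*(-43092) = -86184)
x(499)/s = ((819/4)/499)/(-86184) = ((819/4)*(1/499))*(-1/86184) = (819/1996)*(-1/86184) = -13/2730528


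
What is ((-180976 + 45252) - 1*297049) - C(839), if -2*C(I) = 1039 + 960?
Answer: -863547/2 ≈ -4.3177e+5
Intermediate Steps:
C(I) = -1999/2 (C(I) = -(1039 + 960)/2 = -½*1999 = -1999/2)
((-180976 + 45252) - 1*297049) - C(839) = ((-180976 + 45252) - 1*297049) - 1*(-1999/2) = (-135724 - 297049) + 1999/2 = -432773 + 1999/2 = -863547/2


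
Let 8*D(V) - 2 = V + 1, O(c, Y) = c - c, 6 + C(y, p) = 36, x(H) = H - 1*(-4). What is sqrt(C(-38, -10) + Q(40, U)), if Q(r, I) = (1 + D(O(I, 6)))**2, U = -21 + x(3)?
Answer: sqrt(2041)/8 ≈ 5.6472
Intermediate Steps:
x(H) = 4 + H (x(H) = H + 4 = 4 + H)
C(y, p) = 30 (C(y, p) = -6 + 36 = 30)
U = -14 (U = -21 + (4 + 3) = -21 + 7 = -14)
O(c, Y) = 0
D(V) = 3/8 + V/8 (D(V) = 1/4 + (V + 1)/8 = 1/4 + (1 + V)/8 = 1/4 + (1/8 + V/8) = 3/8 + V/8)
Q(r, I) = 121/64 (Q(r, I) = (1 + (3/8 + (1/8)*0))**2 = (1 + (3/8 + 0))**2 = (1 + 3/8)**2 = (11/8)**2 = 121/64)
sqrt(C(-38, -10) + Q(40, U)) = sqrt(30 + 121/64) = sqrt(2041/64) = sqrt(2041)/8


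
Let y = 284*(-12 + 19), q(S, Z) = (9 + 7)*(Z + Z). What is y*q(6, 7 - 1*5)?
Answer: 127232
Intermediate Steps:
q(S, Z) = 32*Z (q(S, Z) = 16*(2*Z) = 32*Z)
y = 1988 (y = 284*7 = 1988)
y*q(6, 7 - 1*5) = 1988*(32*(7 - 1*5)) = 1988*(32*(7 - 5)) = 1988*(32*2) = 1988*64 = 127232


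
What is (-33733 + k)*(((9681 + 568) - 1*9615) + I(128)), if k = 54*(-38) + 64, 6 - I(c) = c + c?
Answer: -13716864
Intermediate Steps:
I(c) = 6 - 2*c (I(c) = 6 - (c + c) = 6 - 2*c)
k = -1988 (k = -2052 + 64 = -1988)
(-33733 + k)*(((9681 + 568) - 1*9615) + I(128)) = (-33733 - 1988)*(((9681 + 568) - 1*9615) + (6 - 2*128)) = -35721*((10249 - 9615) + (6 - 256)) = -35721*(634 - 250) = -35721*384 = -13716864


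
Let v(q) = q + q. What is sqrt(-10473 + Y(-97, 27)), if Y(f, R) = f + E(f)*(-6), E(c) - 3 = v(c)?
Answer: 4*I*sqrt(589) ≈ 97.077*I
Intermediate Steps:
v(q) = 2*q
E(c) = 3 + 2*c
Y(f, R) = -18 - 11*f (Y(f, R) = f + (3 + 2*f)*(-6) = f + (-18 - 12*f) = -18 - 11*f)
sqrt(-10473 + Y(-97, 27)) = sqrt(-10473 + (-18 - 11*(-97))) = sqrt(-10473 + (-18 + 1067)) = sqrt(-10473 + 1049) = sqrt(-9424) = 4*I*sqrt(589)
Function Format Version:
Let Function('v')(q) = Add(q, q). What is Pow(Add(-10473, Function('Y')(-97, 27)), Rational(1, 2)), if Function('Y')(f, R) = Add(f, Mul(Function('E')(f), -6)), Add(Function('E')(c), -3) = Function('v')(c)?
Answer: Mul(4, I, Pow(589, Rational(1, 2))) ≈ Mul(97.077, I)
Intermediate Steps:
Function('v')(q) = Mul(2, q)
Function('E')(c) = Add(3, Mul(2, c))
Function('Y')(f, R) = Add(-18, Mul(-11, f)) (Function('Y')(f, R) = Add(f, Mul(Add(3, Mul(2, f)), -6)) = Add(f, Add(-18, Mul(-12, f))) = Add(-18, Mul(-11, f)))
Pow(Add(-10473, Function('Y')(-97, 27)), Rational(1, 2)) = Pow(Add(-10473, Add(-18, Mul(-11, -97))), Rational(1, 2)) = Pow(Add(-10473, Add(-18, 1067)), Rational(1, 2)) = Pow(Add(-10473, 1049), Rational(1, 2)) = Pow(-9424, Rational(1, 2)) = Mul(4, I, Pow(589, Rational(1, 2)))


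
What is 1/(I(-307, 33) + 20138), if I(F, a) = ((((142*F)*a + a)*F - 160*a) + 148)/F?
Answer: -307/435453185 ≈ -7.0501e-7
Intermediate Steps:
I(F, a) = (148 - 160*a + F*(a + 142*F*a))/F (I(F, a) = (((142*F*a + a)*F - 160*a) + 148)/F = (((a + 142*F*a)*F - 160*a) + 148)/F = ((F*(a + 142*F*a) - 160*a) + 148)/F = ((-160*a + F*(a + 142*F*a)) + 148)/F = (148 - 160*a + F*(a + 142*F*a))/F)
1/(I(-307, 33) + 20138) = 1/((148 - 160*33 - 307*33*(1 + 142*(-307)))/(-307) + 20138) = 1/(-(148 - 5280 - 307*33*(1 - 43594))/307 + 20138) = 1/(-(148 - 5280 - 307*33*(-43593))/307 + 20138) = 1/(-(148 - 5280 + 441640683)/307 + 20138) = 1/(-1/307*441635551 + 20138) = 1/(-441635551/307 + 20138) = 1/(-435453185/307) = -307/435453185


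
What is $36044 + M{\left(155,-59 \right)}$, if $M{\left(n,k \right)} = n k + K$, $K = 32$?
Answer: $26931$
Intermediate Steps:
$M{\left(n,k \right)} = 32 + k n$ ($M{\left(n,k \right)} = n k + 32 = k n + 32 = 32 + k n$)
$36044 + M{\left(155,-59 \right)} = 36044 + \left(32 - 9145\right) = 36044 - 9113 = 26931$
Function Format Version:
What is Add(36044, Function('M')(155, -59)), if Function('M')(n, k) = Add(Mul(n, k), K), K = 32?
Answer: 26931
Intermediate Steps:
Function('M')(n, k) = Add(32, Mul(k, n)) (Function('M')(n, k) = Add(Mul(n, k), 32) = Add(Mul(k, n), 32) = Add(32, Mul(k, n)))
Add(36044, Function('M')(155, -59)) = Add(36044, Add(32, Mul(-59, 155))) = Add(36044, Add(32, -9145)) = Add(36044, -9113) = 26931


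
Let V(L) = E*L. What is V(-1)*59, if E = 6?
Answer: -354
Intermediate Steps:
V(L) = 6*L
V(-1)*59 = (6*(-1))*59 = -6*59 = -354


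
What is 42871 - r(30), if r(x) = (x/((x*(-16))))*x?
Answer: 342983/8 ≈ 42873.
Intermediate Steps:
r(x) = -x/16 (r(x) = (x/((-16*x)))*x = (x*(-1/(16*x)))*x = -x/16)
42871 - r(30) = 42871 - (-1)*30/16 = 42871 - 1*(-15/8) = 42871 + 15/8 = 342983/8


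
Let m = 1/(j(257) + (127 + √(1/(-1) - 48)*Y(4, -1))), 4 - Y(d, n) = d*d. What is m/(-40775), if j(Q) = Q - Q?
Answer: -127/945368375 - 12*I/135052625 ≈ -1.3434e-7 - 8.8854e-8*I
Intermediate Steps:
j(Q) = 0
Y(d, n) = 4 - d² (Y(d, n) = 4 - d*d = 4 - d²)
m = (127 + 84*I)/23185 (m = 1/(0 + (127 + √(1/(-1) - 48)*(4 - 1*4²))) = 1/(0 + (127 + √(-1 - 48)*(4 - 1*16))) = 1/(0 + (127 + √(-49)*(4 - 16))) = 1/(0 + (127 + (7*I)*(-12))) = 1/(0 + (127 - 84*I)) = 1/(127 - 84*I) = (127 + 84*I)/23185 ≈ 0.0054777 + 0.003623*I)
m/(-40775) = (127/23185 + 84*I/23185)/(-40775) = (127/23185 + 84*I/23185)*(-1/40775) = -127/945368375 - 12*I/135052625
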